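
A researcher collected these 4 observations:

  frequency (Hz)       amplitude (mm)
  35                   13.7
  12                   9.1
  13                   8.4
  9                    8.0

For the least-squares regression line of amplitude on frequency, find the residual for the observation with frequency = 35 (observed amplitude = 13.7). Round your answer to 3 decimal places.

0.021

n = 4, Σx = 69, Σy = 39.2, Σxy = 769.9, Σx² = 1619
Sxx = Σx² − (Σx)²/n = 1619 − 1190.25 = 428.75
Sxy = Σxy − (Σx)(Σy)/n = 769.9 − 676.2 = 93.7
b = Sxy/Sxx = 93.7/428.75 = 0.218542
a = ȳ − b·x̄ = 9.8 − 0.218542·17.25 = 6.030146
ŷ(35) = 6.030146 + 0.218542·35 = 13.679125
residual = y − ŷ = 13.7 − 13.679125 = 0.020875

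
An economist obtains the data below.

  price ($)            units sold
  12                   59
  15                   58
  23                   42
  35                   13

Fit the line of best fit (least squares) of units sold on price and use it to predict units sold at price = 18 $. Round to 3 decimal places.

49.731

n = 4, Σx = 85, Σy = 172, Σxy = 2999, Σx² = 2123
Sxx = Σx² − (Σx)²/n = 2123 − 1806.25 = 316.75
Sxy = Σxy − (Σx)(Σy)/n = 2999 − 3655 = -656
b = Sxy/Sxx = -656/316.75 = -2.071034
a = ȳ − b·x̄ = 43 − (-2.071034)·21.25 = 87.009471
ŷ(18) = a + b·18 = 87.009471 + (-2.071034)·18 = 49.730860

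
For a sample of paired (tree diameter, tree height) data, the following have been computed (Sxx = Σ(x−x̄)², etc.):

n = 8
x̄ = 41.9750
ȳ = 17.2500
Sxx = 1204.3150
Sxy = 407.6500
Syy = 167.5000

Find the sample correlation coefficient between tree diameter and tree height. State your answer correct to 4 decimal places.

r = Sxy/√(Sxx·Syy) = 407.65/√(201722.7625) = 407.65/449.135573 = 0.907632

0.9076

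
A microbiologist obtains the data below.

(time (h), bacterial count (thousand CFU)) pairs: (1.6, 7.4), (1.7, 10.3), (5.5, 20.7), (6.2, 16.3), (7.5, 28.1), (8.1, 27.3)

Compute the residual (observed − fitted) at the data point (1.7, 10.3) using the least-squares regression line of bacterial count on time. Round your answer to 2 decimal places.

1.71

n = 6, Σx = 30.6, Σy = 110.1, Σxy = 676.14, Σx² = 196
Sxx = Σx² − (Σx)²/n = 196 − 156.06 = 39.94
Sxy = Σxy − (Σx)(Σy)/n = 676.14 − 561.51 = 114.63
b = Sxy/Sxx = 114.63/39.94 = 2.870055
a = ȳ − b·x̄ = 18.35 − 2.870055·5.1 = 3.712719
ŷ(1.7) = 3.712719 + 2.870055·1.7 = 8.591813
residual = y − ŷ = 10.3 − 8.591813 = 1.708187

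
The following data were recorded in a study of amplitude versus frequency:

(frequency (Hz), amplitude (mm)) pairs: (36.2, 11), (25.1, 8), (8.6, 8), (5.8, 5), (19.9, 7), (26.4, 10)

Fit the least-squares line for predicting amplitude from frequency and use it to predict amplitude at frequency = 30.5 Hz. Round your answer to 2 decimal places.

9.76

n = 6, Σx = 122, Σy = 49, Σxy = 1100.1, Σx² = 3141.02
Sxx = Σx² − (Σx)²/n = 3141.02 − 2480.666667 = 660.353333
Sxy = Σxy − (Σx)(Σy)/n = 1100.1 − 996.333333 = 103.766667
b = Sxy/Sxx = 103.766667/660.353333 = 0.157138
a = ȳ − b·x̄ = 8.166667 − 0.157138·20.333333 = 4.971525
ŷ(30.5) = a + b·30.5 = 4.971525 + 0.157138·30.5 = 9.764237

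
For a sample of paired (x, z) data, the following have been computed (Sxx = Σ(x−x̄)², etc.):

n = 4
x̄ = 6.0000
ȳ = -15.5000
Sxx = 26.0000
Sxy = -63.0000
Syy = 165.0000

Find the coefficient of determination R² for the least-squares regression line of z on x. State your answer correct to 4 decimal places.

0.9252

R² = Sxy²/(Sxx·Syy) = (-63)²/(26·165) = 0.925175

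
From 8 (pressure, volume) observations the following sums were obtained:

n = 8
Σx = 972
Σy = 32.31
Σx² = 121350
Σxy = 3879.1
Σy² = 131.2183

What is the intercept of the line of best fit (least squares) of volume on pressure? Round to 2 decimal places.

Sxx = Σx² − (Σx)²/n = 121350 − 118098 = 3252
Sxy = Σxy − (Σx)(Σy)/n = 3879.1 − 3925.665 = -46.565
b = Sxy/Sxx = -46.565/3252 = -0.014319
a = ȳ − b·x̄ = 4.03875 − (-0.014319)·121.5 = 5.778494

5.78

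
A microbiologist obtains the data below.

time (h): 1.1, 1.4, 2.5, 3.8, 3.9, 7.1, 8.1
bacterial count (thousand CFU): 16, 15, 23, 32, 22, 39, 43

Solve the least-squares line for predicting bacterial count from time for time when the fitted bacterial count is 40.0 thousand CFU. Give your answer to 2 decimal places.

7.28

n = 7, Σx = 27.9, Σy = 190, Σxy = 928.7, Σx² = 155.09
Sxx = Σx² − (Σx)²/n = 155.09 − 111.201429 = 43.888571
Sxy = Σxy − (Σx)(Σy)/n = 928.7 − 757.285714 = 171.414286
b = Sxy/Sxx = 171.414286/43.888571 = 3.905670
a = ȳ − b·x̄ = 27.142857 − 3.905670·3.985714 = 11.575972
Set a + b·x = 40.0: x = (40.0 − 11.575972) / 3.905670 = 7.277631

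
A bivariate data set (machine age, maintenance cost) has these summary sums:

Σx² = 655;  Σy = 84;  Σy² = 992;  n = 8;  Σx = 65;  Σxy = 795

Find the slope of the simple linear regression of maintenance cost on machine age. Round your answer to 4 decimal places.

Sxx = Σx² − (Σx)²/n = 655 − 528.125 = 126.875
Sxy = Σxy − (Σx)(Σy)/n = 795 − 682.5 = 112.5
b = Sxy/Sxx = 112.5/126.875 = 0.886700

0.8867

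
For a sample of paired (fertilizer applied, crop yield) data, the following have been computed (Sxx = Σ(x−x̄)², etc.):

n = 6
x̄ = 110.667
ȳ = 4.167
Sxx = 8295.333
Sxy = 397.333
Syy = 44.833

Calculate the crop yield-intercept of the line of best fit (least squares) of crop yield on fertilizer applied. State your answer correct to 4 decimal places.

-1.1338

b = Sxy/Sxx = 397.333/8295.333 = 0.047898
a = ȳ − b·x̄ = 4.167 − 0.047898·110.667 = -1.133770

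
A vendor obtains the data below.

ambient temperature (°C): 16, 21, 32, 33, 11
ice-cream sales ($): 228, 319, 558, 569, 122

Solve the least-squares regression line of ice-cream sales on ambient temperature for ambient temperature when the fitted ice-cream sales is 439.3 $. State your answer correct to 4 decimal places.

26.5074

n = 5, Σx = 113, Σy = 1796, Σxy = 48322, Σx² = 2931
Sxx = Σx² − (Σx)²/n = 2931 − 2553.8 = 377.2
Sxy = Σxy − (Σx)(Σy)/n = 48322 − 40589.6 = 7732.4
b = Sxy/Sxx = 7732.4/377.2 = 20.499470
a = ȳ − b·x̄ = 359.2 − 20.499470·22.6 = -104.088017
Set a + b·x = 439.3: x = (439.3 − (-104.088017)) / 20.499470 = 26.507418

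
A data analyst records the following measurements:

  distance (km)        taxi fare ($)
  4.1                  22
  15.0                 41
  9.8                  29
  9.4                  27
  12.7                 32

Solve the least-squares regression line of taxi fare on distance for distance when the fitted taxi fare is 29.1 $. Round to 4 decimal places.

n = 5, Σx = 51, Σy = 151, Σxy = 1649.6, Σx² = 587.5
Sxx = Σx² − (Σx)²/n = 587.5 − 520.2 = 67.3
Sxy = Σxy − (Σx)(Σy)/n = 1649.6 − 1540.2 = 109.4
b = Sxy/Sxx = 109.4/67.3 = 1.625557
a = ȳ − b·x̄ = 30.2 − 1.625557·10.2 = 13.619316
Set a + b·x = 29.1: x = (29.1 − 13.619316) / 1.625557 = 9.523309

9.5233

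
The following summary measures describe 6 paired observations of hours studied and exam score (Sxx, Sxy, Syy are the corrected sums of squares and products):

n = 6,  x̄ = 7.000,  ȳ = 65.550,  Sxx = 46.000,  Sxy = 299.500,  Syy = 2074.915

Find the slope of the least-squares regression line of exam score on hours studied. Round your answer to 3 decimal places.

b = Sxy/Sxx = 299.5/46 = 6.510870

6.511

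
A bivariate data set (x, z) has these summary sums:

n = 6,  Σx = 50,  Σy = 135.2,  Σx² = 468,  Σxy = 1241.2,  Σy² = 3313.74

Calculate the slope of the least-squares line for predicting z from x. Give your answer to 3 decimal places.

2.231

Sxx = Σx² − (Σx)²/n = 468 − 416.666667 = 51.333333
Sxy = Σxy − (Σx)(Σy)/n = 1241.2 − 1126.666667 = 114.533333
b = Sxy/Sxx = 114.533333/51.333333 = 2.231169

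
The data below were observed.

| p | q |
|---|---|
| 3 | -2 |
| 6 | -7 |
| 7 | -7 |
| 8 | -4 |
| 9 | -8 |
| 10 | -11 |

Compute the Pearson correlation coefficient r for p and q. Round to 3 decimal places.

-0.806

n = 6, Σx = 43, Σy = -39, Σxy = -311, Σx² = 339, Σy² = 303
Sxx = Σx² − (Σx)²/n = 339 − 308.166667 = 30.833333
Sxy = Σxy − (Σx)(Σy)/n = -311 − (-279.5) = -31.5
Syy = Σy² − (Σy)²/n = 303 − 253.5 = 49.5
r = Sxy/√(Sxx·Syy) = -31.5/√(1526.25) = -31.5/39.067250 = -0.806302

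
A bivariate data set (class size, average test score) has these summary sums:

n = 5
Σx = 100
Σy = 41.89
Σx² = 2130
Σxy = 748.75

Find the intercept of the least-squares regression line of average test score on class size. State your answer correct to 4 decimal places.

22.0780

Sxx = Σx² − (Σx)²/n = 2130 − 2000 = 130
Sxy = Σxy − (Σx)(Σy)/n = 748.75 − 837.8 = -89.05
b = Sxy/Sxx = -89.05/130 = -0.685
a = ȳ − b·x̄ = 8.378 − (-0.685)·20 = 22.078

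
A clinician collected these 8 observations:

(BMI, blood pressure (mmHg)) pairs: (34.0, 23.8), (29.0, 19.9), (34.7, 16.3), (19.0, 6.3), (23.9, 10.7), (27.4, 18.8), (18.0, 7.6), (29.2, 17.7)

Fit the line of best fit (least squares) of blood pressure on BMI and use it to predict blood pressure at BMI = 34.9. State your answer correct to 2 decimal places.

n = 8, Σx = 215.2, Σy = 121.1, Σxy = 3496.1, Σx² = 6060.7
Sxx = Σx² − (Σx)²/n = 6060.7 − 5788.88 = 271.82
Sxy = Σxy − (Σx)(Σy)/n = 3496.1 − 3257.59 = 238.51
b = Sxy/Sxx = 238.51/271.82 = 0.877456
a = ȳ − b·x̄ = 15.1375 − 0.877456·26.9 = -8.466058
ŷ(34.9) = a + b·34.9 = -8.466058 + 0.877456·34.9 = 22.157145

22.16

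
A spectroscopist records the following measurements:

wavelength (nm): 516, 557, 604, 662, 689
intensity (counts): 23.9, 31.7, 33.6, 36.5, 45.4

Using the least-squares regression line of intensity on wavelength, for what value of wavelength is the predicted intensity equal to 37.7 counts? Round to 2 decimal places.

639.47

n = 5, Σx = 3028, Σy = 171.1, Σxy = 105727.3, Σx² = 1854286
Sxx = Σx² − (Σx)²/n = 1854286 − 1833756.8 = 20529.2
Sxy = Σxy − (Σx)(Σy)/n = 105727.3 − 103618.16 = 2109.14
b = Sxy/Sxx = 2109.14/20529.2 = 0.102739
a = ȳ − b·x̄ = 34.22 − 0.102739·605.6 = -27.998459
Set a + b·x = 37.7: x = (37.7 − (-27.998459)) / 0.102739 = 639.472392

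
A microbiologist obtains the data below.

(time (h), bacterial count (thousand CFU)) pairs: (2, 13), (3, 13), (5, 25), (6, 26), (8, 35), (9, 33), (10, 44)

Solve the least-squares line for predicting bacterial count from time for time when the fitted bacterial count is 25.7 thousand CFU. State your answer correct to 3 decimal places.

n = 7, Σx = 43, Σy = 189, Σxy = 1363, Σx² = 319
Sxx = Σx² − (Σx)²/n = 319 − 264.142857 = 54.857143
Sxy = Σxy − (Σx)(Σy)/n = 1363 − 1161 = 202
b = Sxy/Sxx = 202/54.857143 = 3.682292
a = ȳ − b·x̄ = 27 − 3.682292·6.142857 = 4.380208
Set a + b·x = 25.7: x = (25.7 − 4.380208) / 3.682292 = 5.789816

5.790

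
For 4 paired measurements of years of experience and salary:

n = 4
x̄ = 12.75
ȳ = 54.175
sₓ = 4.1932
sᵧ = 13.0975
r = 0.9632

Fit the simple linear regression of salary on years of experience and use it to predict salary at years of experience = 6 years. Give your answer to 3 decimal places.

b = r · sᵧ/sₓ = 0.9632 · 13.0975/4.1932 = 3.008564
a = ȳ − b·x̄ = 54.175 − 3.008564·12.75 = 15.815805
ŷ(6) = a + b·6 = 15.815805 + 3.008564·6 = 33.867191

33.867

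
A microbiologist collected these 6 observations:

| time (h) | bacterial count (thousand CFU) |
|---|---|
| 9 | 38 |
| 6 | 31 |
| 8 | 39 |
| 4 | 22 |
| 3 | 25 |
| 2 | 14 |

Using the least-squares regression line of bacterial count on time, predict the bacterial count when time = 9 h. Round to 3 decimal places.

40.254

n = 6, Σx = 32, Σy = 169, Σxy = 1031, Σx² = 210
Sxx = Σx² − (Σx)²/n = 210 − 170.666667 = 39.333333
Sxy = Σxy − (Σx)(Σy)/n = 1031 − 901.333333 = 129.666667
b = Sxy/Sxx = 129.666667/39.333333 = 3.296610
a = ȳ − b·x̄ = 28.166667 − 3.296610·5.333333 = 10.584746
ŷ(9) = a + b·9 = 10.584746 + 3.296610·9 = 40.254237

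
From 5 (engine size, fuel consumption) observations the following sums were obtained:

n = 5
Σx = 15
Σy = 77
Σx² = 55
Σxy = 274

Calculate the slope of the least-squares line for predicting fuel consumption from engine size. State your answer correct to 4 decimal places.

Sxx = Σx² − (Σx)²/n = 55 − 45 = 10
Sxy = Σxy − (Σx)(Σy)/n = 274 − 231 = 43
b = Sxy/Sxx = 43/10 = 4.3

4.3000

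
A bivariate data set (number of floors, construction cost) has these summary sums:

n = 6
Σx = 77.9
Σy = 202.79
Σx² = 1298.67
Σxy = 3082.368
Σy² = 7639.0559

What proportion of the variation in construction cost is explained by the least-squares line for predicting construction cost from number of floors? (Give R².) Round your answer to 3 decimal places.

0.896

Sxx = Σx² − (Σx)²/n = 1298.67 − 1011.401667 = 287.268333
Sxy = Σxy − (Σx)(Σy)/n = 3082.368 − 2632.890167 = 449.477833
Syy = Σy² − (Σy)²/n = 7639.0559 − 6853.964017 = 785.091883
R² = Sxy²/(Sxx·Syy) = (449.477833)²/(287.268333·785.091883) = 0.895794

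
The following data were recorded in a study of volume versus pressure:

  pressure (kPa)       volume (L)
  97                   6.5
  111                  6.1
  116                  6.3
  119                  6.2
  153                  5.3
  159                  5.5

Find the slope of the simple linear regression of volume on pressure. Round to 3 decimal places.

-0.018

n = 6, Σx = 755, Σy = 35.9, Σxy = 4461.6, Σx² = 98037
Sxx = Σx² − (Σx)²/n = 98037 − 95004.166667 = 3032.833333
Sxy = Σxy − (Σx)(Σy)/n = 4461.6 − 4517.416667 = -55.816667
b = Sxy/Sxx = -55.816667/3032.833333 = -0.018404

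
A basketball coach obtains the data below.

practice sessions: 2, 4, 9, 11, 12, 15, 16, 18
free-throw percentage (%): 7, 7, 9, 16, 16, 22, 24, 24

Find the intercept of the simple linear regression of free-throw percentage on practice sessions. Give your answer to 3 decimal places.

n = 8, Σx = 87, Σy = 125, Σxy = 1637, Σx² = 1171
Sxx = Σx² − (Σx)²/n = 1171 − 946.125 = 224.875
Sxy = Σxy − (Σx)(Σy)/n = 1637 − 1359.375 = 277.625
b = Sxy/Sxx = 277.625/224.875 = 1.234575
a = ȳ − b·x̄ = 15.625 − 1.234575·10.875 = 2.198999

2.199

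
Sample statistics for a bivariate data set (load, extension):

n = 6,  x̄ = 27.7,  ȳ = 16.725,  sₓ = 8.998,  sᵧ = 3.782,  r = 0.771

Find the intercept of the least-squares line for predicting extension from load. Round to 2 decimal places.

7.75

b = r · sᵧ/sₓ = 0.771 · 3.782/8.998 = 0.324063
a = ȳ − b·x̄ = 16.725 − 0.324063·27.7 = 7.748445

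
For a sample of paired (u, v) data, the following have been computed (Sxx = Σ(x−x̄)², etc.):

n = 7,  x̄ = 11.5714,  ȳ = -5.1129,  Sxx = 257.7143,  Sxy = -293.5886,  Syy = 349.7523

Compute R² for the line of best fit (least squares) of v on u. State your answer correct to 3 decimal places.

0.956

R² = Sxy²/(Sxx·Syy) = (-293.5886)²/(257.7143·349.7523) = 0.956267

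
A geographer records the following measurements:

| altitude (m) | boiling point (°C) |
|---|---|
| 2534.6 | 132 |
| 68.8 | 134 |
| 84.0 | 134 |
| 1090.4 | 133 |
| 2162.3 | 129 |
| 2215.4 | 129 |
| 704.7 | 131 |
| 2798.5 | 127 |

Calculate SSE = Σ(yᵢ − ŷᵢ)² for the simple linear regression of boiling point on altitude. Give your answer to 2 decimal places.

16.04

n = 8, Σx = 11658.7, Σy = 1049, Σxy = 1512514.1, Σx² = 25536701.55, Σy² = 137597
Sxx = Σx² − (Σx)²/n = 25536701.55 − 16990660.71125 = 8546040.83875
Sxy = Σxy − (Σx)(Σy)/n = 1512514.1 − 1528747.0375 = -16232.9375
Syy = Σy² − (Σy)²/n = 137597 − 137550.125 = 46.875
b = Sxy/Sxx = -16232.9375/8546040.83875 = -0.001899
SSE = Syy − b·Sxy = 46.875 − (-0.001899)·(-16232.9375) = 16.041043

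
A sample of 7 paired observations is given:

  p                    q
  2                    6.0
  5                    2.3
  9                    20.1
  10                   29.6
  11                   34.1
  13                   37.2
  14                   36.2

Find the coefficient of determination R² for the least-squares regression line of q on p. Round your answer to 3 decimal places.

n = 7, Σx = 64, Σy = 165.5, Σxy = 1865.9, Σx² = 696, Σy² = 5178.55
Sxx = Σx² − (Σx)²/n = 696 − 585.142857 = 110.857143
Sxy = Σxy − (Σx)(Σy)/n = 1865.9 − 1513.142857 = 352.757143
Syy = Σy² − (Σy)²/n = 5178.55 − 3912.892857 = 1265.657143
R² = Sxy²/(Sxx·Syy) = (352.757143)²/(110.857143·1265.657143) = 0.886894

0.887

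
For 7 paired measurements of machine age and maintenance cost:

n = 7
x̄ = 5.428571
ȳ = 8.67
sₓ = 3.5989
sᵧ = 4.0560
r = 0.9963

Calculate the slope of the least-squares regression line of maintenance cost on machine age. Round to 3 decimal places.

b = r · sᵧ/sₓ = 0.9963 · 4.056/3.5989 = 1.122841

1.123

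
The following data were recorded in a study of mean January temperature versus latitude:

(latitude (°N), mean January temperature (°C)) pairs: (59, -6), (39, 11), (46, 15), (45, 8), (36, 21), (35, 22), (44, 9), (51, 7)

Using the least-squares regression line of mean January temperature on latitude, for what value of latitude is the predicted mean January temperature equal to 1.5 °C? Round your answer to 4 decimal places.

n = 8, Σx = 355, Σy = 87, Σxy = 3404, Σx² = 16201
Sxx = Σx² − (Σx)²/n = 16201 − 15753.125 = 447.875
Sxy = Σxy − (Σx)(Σy)/n = 3404 − 3860.625 = -456.625
b = Sxy/Sxx = -456.625/447.875 = -1.019537
a = ȳ − b·x̄ = 10.875 − (-1.019537)·44.375 = 56.116941
Set a + b·x = 1.5: x = (1.5 − 56.116941) / (-1.019537) = 53.570353

53.5704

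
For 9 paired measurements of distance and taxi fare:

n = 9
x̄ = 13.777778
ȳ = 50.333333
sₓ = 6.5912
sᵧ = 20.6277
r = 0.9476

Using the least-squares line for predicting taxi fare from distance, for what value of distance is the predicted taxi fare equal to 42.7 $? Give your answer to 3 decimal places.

11.204

b = r · sᵧ/sₓ = 0.9476 · 20.6277/6.5912 = 2.965592
a = ȳ − b·x̄ = 50.333333 − 2.965592·13.777778 = 9.474068
Set a + b·x = 42.7: x = (42.7 − 9.474068) / 2.965592 = 11.203812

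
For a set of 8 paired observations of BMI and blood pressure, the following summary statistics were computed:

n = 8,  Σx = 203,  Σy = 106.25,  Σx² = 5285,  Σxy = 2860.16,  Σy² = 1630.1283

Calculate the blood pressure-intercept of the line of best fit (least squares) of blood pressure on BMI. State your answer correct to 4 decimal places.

Sxx = Σx² − (Σx)²/n = 5285 − 5151.125 = 133.875
Sxy = Σxy − (Σx)(Σy)/n = 2860.16 − 2696.09375 = 164.06625
b = Sxy/Sxx = 164.06625/133.875 = 1.225518
a = ȳ − b·x̄ = 13.28125 − 1.225518·25.375 = -17.816275

-17.8163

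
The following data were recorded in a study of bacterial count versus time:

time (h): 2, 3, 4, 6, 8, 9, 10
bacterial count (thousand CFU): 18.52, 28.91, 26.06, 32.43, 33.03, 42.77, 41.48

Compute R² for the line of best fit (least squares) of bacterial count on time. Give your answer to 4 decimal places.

0.8635

n = 7, Σx = 42, Σy = 223.2, Σxy = 1486.56, Σx² = 310, Σy² = 7550.4512
Sxx = Σx² − (Σx)²/n = 310 − 252 = 58
Sxy = Σxy − (Σx)(Σy)/n = 1486.56 − 1339.2 = 147.36
Syy = Σy² − (Σy)²/n = 7550.4512 − 7116.891429 = 433.559771
R² = Sxy²/(Sxx·Syy) = (147.36)²/(58·433.559771) = 0.863540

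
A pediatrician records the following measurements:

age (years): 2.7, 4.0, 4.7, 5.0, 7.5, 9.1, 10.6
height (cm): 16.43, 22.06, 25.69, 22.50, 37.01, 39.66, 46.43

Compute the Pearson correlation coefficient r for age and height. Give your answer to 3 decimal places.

0.988

n = 7, Σx = 43.6, Σy = 209.78, Σxy = 1496.483, Σx² = 321.8, Σy² = 7021.2152
Sxx = Σx² − (Σx)²/n = 321.8 − 271.565714 = 50.234286
Sxy = Σxy − (Σx)(Σy)/n = 1496.483 − 1306.629714 = 189.853286
Syy = Σy² − (Σy)²/n = 7021.2152 − 6286.806914 = 734.408286
r = Sxy/√(Sxx·Syy) = 189.853286/√(36892.475656) = 189.853286/192.074141 = 0.988438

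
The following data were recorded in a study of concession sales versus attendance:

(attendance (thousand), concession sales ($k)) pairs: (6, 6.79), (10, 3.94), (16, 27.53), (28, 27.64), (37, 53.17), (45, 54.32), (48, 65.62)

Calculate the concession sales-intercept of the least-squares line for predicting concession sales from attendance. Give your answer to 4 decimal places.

-3.3020

n = 7, Σx = 190, Σy = 239.01, Σxy = 8855.99, Σx² = 6874
Sxx = Σx² − (Σx)²/n = 6874 − 5157.142857 = 1716.857143
Sxy = Σxy − (Σx)(Σy)/n = 8855.99 − 6487.414286 = 2368.575714
b = Sxy/Sxx = 2368.575714/1716.857143 = 1.379600
a = ȳ − b·x̄ = 34.144286 − 1.379600·27.142857 = -3.301994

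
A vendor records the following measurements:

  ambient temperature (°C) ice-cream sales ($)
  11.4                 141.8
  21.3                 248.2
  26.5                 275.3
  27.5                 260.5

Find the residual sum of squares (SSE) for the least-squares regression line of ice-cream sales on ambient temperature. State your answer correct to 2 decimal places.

780.76

n = 4, Σx = 86.7, Σy = 925.8, Σxy = 21362.38, Σx² = 2042.15, Σy² = 225360.82
Sxx = Σx² − (Σx)²/n = 2042.15 − 1879.2225 = 162.9275
Sxy = Σxy − (Σx)(Σy)/n = 21362.38 − 20066.715 = 1295.665
Syy = Σy² − (Σy)²/n = 225360.82 − 214276.41 = 11084.41
b = Sxy/Sxx = 1295.665/162.9275 = 7.952402
SSE = Syy − b·Sxy = 11084.41 − 7.952402·1295.665 = 780.760879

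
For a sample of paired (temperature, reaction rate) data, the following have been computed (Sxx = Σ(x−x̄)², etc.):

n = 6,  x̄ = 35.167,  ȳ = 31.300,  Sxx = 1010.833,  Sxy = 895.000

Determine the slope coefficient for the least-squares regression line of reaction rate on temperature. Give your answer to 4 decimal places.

b = Sxy/Sxx = 895/1010.833 = 0.885408

0.8854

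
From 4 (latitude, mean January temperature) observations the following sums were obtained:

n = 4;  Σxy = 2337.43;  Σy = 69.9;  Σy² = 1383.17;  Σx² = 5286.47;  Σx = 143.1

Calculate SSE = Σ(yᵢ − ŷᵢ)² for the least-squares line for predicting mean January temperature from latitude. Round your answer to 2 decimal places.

Sxx = Σx² − (Σx)²/n = 5286.47 − 5119.4025 = 167.0675
Sxy = Σxy − (Σx)(Σy)/n = 2337.43 − 2500.6725 = -163.2425
Syy = Σy² − (Σy)²/n = 1383.17 − 1221.5025 = 161.6675
b = Sxy/Sxx = -163.2425/167.0675 = -0.977105
SSE = Syy − b·Sxy = 161.6675 − (-0.977105)·(-163.2425) = 2.162427

2.16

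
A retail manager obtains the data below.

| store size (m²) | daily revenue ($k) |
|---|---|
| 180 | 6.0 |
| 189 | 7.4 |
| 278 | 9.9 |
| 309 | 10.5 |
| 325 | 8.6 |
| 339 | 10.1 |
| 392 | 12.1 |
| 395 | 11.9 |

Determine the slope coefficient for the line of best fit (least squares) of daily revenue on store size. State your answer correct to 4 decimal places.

n = 8, Σx = 2407, Σy = 76.5, Σxy = 24137.9, Σx² = 771121
Sxx = Σx² − (Σx)²/n = 771121 − 724206.125 = 46914.875
Sxy = Σxy − (Σx)(Σy)/n = 24137.9 − 23016.9375 = 1120.9625
b = Sxy/Sxx = 1120.9625/46914.875 = 0.023894

0.0239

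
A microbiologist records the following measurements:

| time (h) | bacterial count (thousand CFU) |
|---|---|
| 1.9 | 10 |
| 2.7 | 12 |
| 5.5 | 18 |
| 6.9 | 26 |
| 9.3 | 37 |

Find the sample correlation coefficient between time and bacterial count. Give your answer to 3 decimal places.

0.981

n = 5, Σx = 26.3, Σy = 103, Σxy = 673.9, Σx² = 175.25, Σy² = 2613
Sxx = Σx² − (Σx)²/n = 175.25 − 138.338 = 36.912
Sxy = Σxy − (Σx)(Σy)/n = 673.9 − 541.78 = 132.12
Syy = Σy² − (Σy)²/n = 2613 − 2121.8 = 491.2
r = Sxy/√(Sxx·Syy) = 132.12/√(18131.1744) = 132.12/134.652049 = 0.981196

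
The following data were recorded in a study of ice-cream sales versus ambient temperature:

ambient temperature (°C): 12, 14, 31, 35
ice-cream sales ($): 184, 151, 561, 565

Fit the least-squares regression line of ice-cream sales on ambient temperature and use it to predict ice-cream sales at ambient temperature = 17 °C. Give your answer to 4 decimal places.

n = 4, Σx = 92, Σy = 1461, Σxy = 41488, Σx² = 2526
Sxx = Σx² − (Σx)²/n = 2526 − 2116 = 410
Sxy = Σxy − (Σx)(Σy)/n = 41488 − 33603 = 7885
b = Sxy/Sxx = 7885/410 = 19.231707
a = ȳ − b·x̄ = 365.25 − 19.231707·23 = -77.079268
ŷ(17) = a + b·17 = -77.079268 + 19.231707·17 = 249.859756

249.8598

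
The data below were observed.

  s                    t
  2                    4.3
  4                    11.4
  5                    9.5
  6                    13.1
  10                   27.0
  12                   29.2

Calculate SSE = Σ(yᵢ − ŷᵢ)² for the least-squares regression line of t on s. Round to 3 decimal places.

17.371

n = 6, Σx = 39, Σy = 94.5, Σxy = 800.7, Σx² = 325, Σy² = 1991.95
Sxx = Σx² − (Σx)²/n = 325 − 253.5 = 71.5
Sxy = Σxy − (Σx)(Σy)/n = 800.7 − 614.25 = 186.45
Syy = Σy² − (Σy)²/n = 1991.95 − 1488.375 = 503.575
b = Sxy/Sxx = 186.45/71.5 = 2.607692
SSE = Syy − b·Sxy = 503.575 − 2.607692·186.45 = 17.370769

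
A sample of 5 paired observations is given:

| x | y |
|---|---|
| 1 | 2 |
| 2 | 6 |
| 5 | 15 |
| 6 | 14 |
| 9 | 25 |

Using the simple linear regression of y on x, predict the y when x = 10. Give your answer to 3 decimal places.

27.184

n = 5, Σx = 23, Σy = 62, Σxy = 398, Σx² = 147
Sxx = Σx² − (Σx)²/n = 147 − 105.8 = 41.2
Sxy = Σxy − (Σx)(Σy)/n = 398 − 285.2 = 112.8
b = Sxy/Sxx = 112.8/41.2 = 2.737864
a = ȳ − b·x̄ = 12.4 − 2.737864·4.6 = -0.194175
ŷ(10) = a + b·10 = -0.194175 + 2.737864·10 = 27.184466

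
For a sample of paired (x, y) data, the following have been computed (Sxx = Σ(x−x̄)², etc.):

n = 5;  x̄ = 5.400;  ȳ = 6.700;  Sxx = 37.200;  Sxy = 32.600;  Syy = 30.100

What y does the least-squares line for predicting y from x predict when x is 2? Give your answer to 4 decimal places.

3.7204

b = Sxy/Sxx = 32.6/37.2 = 0.876344
a = ȳ − b·x̄ = 6.7 − 0.876344·5.4 = 1.967742
ŷ(2) = a + b·2 = 1.967742 + 0.876344·2 = 3.720430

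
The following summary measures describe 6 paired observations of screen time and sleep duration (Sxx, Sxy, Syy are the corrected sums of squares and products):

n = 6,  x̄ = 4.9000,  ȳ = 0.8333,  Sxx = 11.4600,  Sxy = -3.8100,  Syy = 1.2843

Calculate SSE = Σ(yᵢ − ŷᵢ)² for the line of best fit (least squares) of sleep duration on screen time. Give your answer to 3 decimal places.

0.018

b = Sxy/Sxx = -3.81/11.46 = -0.332461
SSE = Syy − b·Sxy = 1.2843 − (-0.332461)·(-3.81) = 0.017625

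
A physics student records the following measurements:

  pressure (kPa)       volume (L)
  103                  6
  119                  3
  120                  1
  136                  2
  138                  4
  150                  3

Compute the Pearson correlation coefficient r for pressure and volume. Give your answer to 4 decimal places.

-0.3908

n = 6, Σx = 766, Σy = 19, Σxy = 2369, Σx² = 99210, Σy² = 75
Sxx = Σx² − (Σx)²/n = 99210 − 97792.666667 = 1417.333333
Sxy = Σxy − (Σx)(Σy)/n = 2369 − 2425.666667 = -56.666667
Syy = Σy² − (Σy)²/n = 75 − 60.166667 = 14.833333
r = Sxy/√(Sxx·Syy) = -56.666667/√(21023.777778) = -56.666667/144.995785 = -0.390816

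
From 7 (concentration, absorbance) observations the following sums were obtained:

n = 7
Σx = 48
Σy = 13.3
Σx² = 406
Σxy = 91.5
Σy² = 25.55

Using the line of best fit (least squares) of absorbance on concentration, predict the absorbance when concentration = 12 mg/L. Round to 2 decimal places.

Sxx = Σx² − (Σx)²/n = 406 − 329.142857 = 76.857143
Sxy = Σxy − (Σx)(Σy)/n = 91.5 − 91.2 = 0.3
b = Sxy/Sxx = 0.3/76.857143 = 0.003903
a = ȳ − b·x̄ = 1.9 − 0.003903·6.857143 = 1.873234
ŷ(12) = a + b·12 = 1.873234 + 0.003903·12 = 1.920074

1.92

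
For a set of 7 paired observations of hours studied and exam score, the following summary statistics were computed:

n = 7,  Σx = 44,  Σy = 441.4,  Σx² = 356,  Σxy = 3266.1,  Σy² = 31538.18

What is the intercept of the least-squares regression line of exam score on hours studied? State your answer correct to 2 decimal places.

Sxx = Σx² − (Σx)²/n = 356 − 276.571429 = 79.428571
Sxy = Σxy − (Σx)(Σy)/n = 3266.1 − 2774.514286 = 491.585714
b = Sxy/Sxx = 491.585714/79.428571 = 6.189029
a = ȳ − b·x̄ = 63.057143 − 6.189029·6.285714 = 24.154676

24.15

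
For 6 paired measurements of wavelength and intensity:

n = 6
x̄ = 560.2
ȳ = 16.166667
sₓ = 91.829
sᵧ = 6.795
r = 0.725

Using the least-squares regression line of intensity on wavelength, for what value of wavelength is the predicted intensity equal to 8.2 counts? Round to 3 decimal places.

411.699

b = r · sᵧ/sₓ = 0.725 · 6.795/91.829 = 0.053647
a = ȳ − b·x̄ = 16.166667 − 0.053647·560.2 = -13.886533
Set a + b·x = 8.2: x = (8.2 − (-13.886533)) / 0.053647 = 411.699112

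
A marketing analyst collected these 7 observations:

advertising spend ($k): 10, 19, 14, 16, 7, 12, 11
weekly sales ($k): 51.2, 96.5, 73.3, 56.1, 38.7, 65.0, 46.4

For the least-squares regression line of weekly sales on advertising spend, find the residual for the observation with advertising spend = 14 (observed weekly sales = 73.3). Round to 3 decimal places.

n = 7, Σx = 89, Σy = 427.2, Σxy = 5830.6, Σx² = 1227
Sxx = Σx² − (Σx)²/n = 1227 − 1131.571429 = 95.428571
Sxy = Σxy − (Σx)(Σy)/n = 5830.6 − 5431.542857 = 399.057143
b = Sxy/Sxx = 399.057143/95.428571 = 4.181737
a = ȳ − b·x̄ = 61.028571 − 4.181737·12.714286 = 7.860778
ŷ(14) = 7.860778 + 4.181737·14 = 66.405090
residual = y − ŷ = 73.3 − 66.405090 = 6.894910

6.895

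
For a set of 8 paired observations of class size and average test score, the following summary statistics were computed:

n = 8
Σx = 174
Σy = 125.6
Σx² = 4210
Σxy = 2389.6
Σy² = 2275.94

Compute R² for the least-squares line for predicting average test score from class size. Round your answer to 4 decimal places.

0.9052

Sxx = Σx² − (Σx)²/n = 4210 − 3784.5 = 425.5
Sxy = Σxy − (Σx)(Σy)/n = 2389.6 − 2731.8 = -342.2
Syy = Σy² − (Σy)²/n = 2275.94 − 1971.92 = 304.02
R² = Sxy²/(Sxx·Syy) = (-342.2)²/(425.5·304.02) = 0.905229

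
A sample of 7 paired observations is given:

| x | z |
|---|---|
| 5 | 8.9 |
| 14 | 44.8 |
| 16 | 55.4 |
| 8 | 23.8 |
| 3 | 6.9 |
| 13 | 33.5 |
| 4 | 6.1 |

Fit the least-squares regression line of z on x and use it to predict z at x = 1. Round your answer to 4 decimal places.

n = 7, Σx = 63, Σy = 179.4, Σxy = 2229.1, Σx² = 735
Sxx = Σx² − (Σx)²/n = 735 − 567 = 168
Sxy = Σxy − (Σx)(Σy)/n = 2229.1 − 1614.6 = 614.5
b = Sxy/Sxx = 614.5/168 = 3.657738
a = ȳ − b·x̄ = 25.628571 − 3.657738·9 = -7.291071
ŷ(1) = a + b·1 = -7.291071 + 3.657738·1 = -3.633333

-3.6333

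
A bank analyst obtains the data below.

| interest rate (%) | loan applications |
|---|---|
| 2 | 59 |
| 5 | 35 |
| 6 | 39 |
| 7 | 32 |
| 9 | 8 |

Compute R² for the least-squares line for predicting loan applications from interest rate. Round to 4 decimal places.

n = 5, Σx = 29, Σy = 173, Σxy = 823, Σx² = 195, Σy² = 7315
Sxx = Σx² − (Σx)²/n = 195 − 168.2 = 26.8
Sxy = Σxy − (Σx)(Σy)/n = 823 − 1003.4 = -180.4
Syy = Σy² − (Σy)²/n = 7315 − 5985.8 = 1329.2
R² = Sxy²/(Sxx·Syy) = (-180.4)²/(26.8·1329.2) = 0.913583

0.9136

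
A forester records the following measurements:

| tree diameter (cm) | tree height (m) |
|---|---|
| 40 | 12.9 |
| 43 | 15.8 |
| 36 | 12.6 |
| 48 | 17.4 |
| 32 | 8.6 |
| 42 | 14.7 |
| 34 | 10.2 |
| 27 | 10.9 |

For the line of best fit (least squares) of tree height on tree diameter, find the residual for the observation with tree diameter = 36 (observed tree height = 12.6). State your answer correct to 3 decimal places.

n = 8, Σx = 302, Σy = 103.1, Σxy = 4017.9, Σx² = 11722
Sxx = Σx² − (Σx)²/n = 11722 − 11400.5 = 321.5
Sxy = Σxy − (Σx)(Σy)/n = 4017.9 − 3892.025 = 125.875
b = Sxy/Sxx = 125.875/321.5 = 0.391524
a = ȳ − b·x̄ = 12.8875 − 0.391524·37.75 = -1.892535
ŷ(36) = -1.892535 + 0.391524·36 = 12.202333
residual = y − ŷ = 12.6 − 12.202333 = 0.397667

0.398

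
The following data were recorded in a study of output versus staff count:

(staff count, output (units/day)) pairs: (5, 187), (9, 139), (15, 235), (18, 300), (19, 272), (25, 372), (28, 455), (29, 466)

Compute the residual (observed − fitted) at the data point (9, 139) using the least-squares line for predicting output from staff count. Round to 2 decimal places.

n = 8, Σx = 148, Σy = 2426, Σxy = 51833, Σx² = 3266
Sxx = Σx² − (Σx)²/n = 3266 − 2738 = 528
Sxy = Σxy − (Σx)(Σy)/n = 51833 − 44881 = 6952
b = Sxy/Sxx = 6952/528 = 13.166667
a = ȳ − b·x̄ = 303.25 − 13.166667·18.5 = 59.666667
ŷ(9) = 59.666667 + 13.166667·9 = 178.166667
residual = y − ŷ = 139 − 178.166667 = -39.166667

-39.17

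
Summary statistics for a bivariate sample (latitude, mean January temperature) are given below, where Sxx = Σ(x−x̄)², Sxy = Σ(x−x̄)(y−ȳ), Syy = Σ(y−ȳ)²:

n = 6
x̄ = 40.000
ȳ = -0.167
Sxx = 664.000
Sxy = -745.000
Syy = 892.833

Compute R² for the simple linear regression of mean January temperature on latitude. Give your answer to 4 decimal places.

0.9362

R² = Sxy²/(Sxx·Syy) = (-745)²/(664·892.833) = 0.936212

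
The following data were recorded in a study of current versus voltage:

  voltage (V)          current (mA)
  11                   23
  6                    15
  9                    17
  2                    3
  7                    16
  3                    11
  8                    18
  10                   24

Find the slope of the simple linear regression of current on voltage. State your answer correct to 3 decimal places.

1.972

n = 8, Σx = 56, Σy = 127, Σxy = 1031, Σx² = 464
Sxx = Σx² − (Σx)²/n = 464 − 392 = 72
Sxy = Σxy − (Σx)(Σy)/n = 1031 − 889 = 142
b = Sxy/Sxx = 142/72 = 1.972222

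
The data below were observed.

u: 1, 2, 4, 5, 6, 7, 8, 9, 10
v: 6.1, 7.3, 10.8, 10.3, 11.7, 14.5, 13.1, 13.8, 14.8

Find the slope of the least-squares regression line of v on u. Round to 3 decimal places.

n = 9, Σx = 52, Σy = 102.4, Σxy = 664.1, Σx² = 376
Sxx = Σx² − (Σx)²/n = 376 − 300.444444 = 75.555556
Sxy = Σxy − (Σx)(Σy)/n = 664.1 − 591.644444 = 72.455556
b = Sxy/Sxx = 72.455556/75.555556 = 0.958971

0.959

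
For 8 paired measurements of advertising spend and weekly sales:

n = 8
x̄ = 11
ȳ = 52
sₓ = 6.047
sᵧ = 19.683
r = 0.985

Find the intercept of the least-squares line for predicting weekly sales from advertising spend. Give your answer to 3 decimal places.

b = r · sᵧ/sₓ = 0.985 · 19.683/6.047 = 3.206177
a = ȳ − b·x̄ = 52 − 3.206177·11 = 16.732048

16.732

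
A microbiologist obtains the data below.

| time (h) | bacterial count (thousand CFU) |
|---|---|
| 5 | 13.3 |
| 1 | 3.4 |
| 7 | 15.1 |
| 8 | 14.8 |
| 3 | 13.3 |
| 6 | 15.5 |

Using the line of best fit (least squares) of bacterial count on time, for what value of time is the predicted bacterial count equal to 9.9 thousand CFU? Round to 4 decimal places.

3.1830

n = 6, Σx = 30, Σy = 75.4, Σxy = 426.9, Σx² = 184
Sxx = Σx² − (Σx)²/n = 184 − 150 = 34
Sxy = Σxy − (Σx)(Σy)/n = 426.9 − 377 = 49.9
b = Sxy/Sxx = 49.9/34 = 1.467647
a = ȳ − b·x̄ = 12.566667 − 1.467647·5 = 5.228431
Set a + b·x = 9.9: x = (9.9 − 5.228431) / 1.467647 = 3.183033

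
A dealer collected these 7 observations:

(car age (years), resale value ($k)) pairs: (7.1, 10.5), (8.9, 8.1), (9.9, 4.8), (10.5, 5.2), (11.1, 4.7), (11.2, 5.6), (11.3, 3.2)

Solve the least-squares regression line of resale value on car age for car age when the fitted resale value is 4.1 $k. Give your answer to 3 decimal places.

11.285

n = 7, Σx = 70, Σy = 42.1, Σxy = 399.81, Σx² = 714.22
Sxx = Σx² − (Σx)²/n = 714.22 − 700 = 14.22
Sxy = Σxy − (Σx)(Σy)/n = 399.81 − 421 = -21.19
b = Sxy/Sxx = -21.19/14.22 = -1.490155
a = ȳ − b·x̄ = 6.014286 − (-1.490155)·10 = 20.915833
Set a + b·x = 4.1: x = (4.1 − 20.915833) / (-1.490155) = 11.284622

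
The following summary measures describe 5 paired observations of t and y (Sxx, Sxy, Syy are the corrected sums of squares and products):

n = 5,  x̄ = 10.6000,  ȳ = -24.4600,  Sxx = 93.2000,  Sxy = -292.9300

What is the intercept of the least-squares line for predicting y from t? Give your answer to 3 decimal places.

8.856

b = Sxy/Sxx = -292.93/93.2 = -3.143026
a = ȳ − b·x̄ = -24.46 − (-3.143026)·10.6 = 8.856073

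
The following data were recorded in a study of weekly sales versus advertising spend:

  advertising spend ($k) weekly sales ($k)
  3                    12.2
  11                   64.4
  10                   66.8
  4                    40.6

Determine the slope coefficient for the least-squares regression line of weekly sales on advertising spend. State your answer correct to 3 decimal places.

5.748

n = 4, Σx = 28, Σy = 184, Σxy = 1575.4, Σx² = 246
Sxx = Σx² − (Σx)²/n = 246 − 196 = 50
Sxy = Σxy − (Σx)(Σy)/n = 1575.4 − 1288 = 287.4
b = Sxy/Sxx = 287.4/50 = 5.748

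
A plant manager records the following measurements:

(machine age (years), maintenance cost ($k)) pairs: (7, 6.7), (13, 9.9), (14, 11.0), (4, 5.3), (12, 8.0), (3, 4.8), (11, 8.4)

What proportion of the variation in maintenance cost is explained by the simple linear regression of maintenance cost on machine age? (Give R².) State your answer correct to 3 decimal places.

n = 7, Σx = 64, Σy = 54.1, Σxy = 553.6, Σx² = 704, Σy² = 449.59
Sxx = Σx² − (Σx)²/n = 704 − 585.142857 = 118.857143
Sxy = Σxy − (Σx)(Σy)/n = 553.6 − 494.628571 = 58.971429
Syy = Σy² − (Σy)²/n = 449.59 − 418.115714 = 31.474286
R² = Sxy²/(Sxx·Syy) = (58.971429)²/(118.857143·31.474286) = 0.929613

0.930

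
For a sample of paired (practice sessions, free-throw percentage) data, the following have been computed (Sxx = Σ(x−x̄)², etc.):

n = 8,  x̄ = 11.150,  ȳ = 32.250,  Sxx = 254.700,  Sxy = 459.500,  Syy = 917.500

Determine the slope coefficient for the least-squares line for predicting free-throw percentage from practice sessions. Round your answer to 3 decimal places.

1.804

b = Sxy/Sxx = 459.5/254.7 = 1.804083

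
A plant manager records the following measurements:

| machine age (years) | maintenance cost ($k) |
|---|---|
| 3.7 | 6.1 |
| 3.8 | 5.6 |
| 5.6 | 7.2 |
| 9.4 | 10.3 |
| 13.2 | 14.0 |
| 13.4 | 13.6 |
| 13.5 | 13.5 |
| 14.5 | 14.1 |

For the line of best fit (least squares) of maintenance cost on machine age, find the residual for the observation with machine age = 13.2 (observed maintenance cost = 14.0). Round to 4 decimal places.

n = 8, Σx = 77.1, Σy = 84.4, Σxy = 934.73, Σx² = 894.15
Sxx = Σx² − (Σx)²/n = 894.15 − 743.05125 = 151.09875
Sxy = Σxy − (Σx)(Σy)/n = 934.73 − 813.405 = 121.325
b = Sxy/Sxx = 121.325/151.09875 = 0.802952
a = ȳ − b·x̄ = 10.55 − 0.802952·9.6375 = 2.811553
ŷ(13.2) = 2.811553 + 0.802952·13.2 = 13.410515
residual = y − ŷ = 14.0 − 13.410515 = 0.589485

0.5895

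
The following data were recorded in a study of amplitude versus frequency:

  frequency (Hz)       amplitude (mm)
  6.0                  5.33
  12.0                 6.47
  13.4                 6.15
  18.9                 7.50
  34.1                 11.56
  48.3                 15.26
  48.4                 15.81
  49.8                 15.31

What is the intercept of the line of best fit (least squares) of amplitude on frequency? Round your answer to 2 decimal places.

n = 8, Σx = 230.9, Σy = 83.39, Σxy = 2992.676, Σx² = 9035.07
Sxx = Σx² − (Σx)²/n = 9035.07 − 6664.35125 = 2370.71875
Sxy = Σxy − (Σx)(Σy)/n = 2992.676 − 2406.843875 = 585.832125
b = Sxy/Sxx = 585.832125/2370.71875 = 0.247112
a = ȳ − b·x̄ = 10.42375 − 0.247112·28.8625 = 3.291491

3.29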